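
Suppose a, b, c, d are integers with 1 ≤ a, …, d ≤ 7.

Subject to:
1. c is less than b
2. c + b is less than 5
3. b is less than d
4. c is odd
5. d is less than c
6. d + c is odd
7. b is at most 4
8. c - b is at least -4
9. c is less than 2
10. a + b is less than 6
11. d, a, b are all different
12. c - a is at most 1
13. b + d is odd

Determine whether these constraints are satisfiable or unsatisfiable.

Constraints 1, 3, and 5 give b < d, d < c, c < b. Chaining: b < d < c < b, which forces b < b — impossible.

Unsatisfiable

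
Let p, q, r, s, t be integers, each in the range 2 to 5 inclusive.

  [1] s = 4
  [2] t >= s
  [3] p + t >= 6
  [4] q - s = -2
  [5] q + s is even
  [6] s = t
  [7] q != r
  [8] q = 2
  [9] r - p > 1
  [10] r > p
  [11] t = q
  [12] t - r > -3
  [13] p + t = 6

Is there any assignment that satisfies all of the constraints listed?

Unsatisfiable

Constraint 1 fixes s = 4 and constraint 8 fixes q = 2. Constraints 6 and 11 give s = t = q, so s = q. But 4 ≠ 2 — contradiction.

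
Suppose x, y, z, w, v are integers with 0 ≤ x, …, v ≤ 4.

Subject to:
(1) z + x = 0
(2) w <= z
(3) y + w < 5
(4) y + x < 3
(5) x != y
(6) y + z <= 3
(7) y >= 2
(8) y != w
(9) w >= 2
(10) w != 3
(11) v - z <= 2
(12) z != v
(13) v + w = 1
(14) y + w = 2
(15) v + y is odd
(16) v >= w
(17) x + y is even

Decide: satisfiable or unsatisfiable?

From constraint 7: y ≥ 2. From constraints 2 and 9: z ≥ w ≥ 2. Hence y + z ≥ 4. But constraint 6 requires y + z ≤ 3, and 3 < 4. Contradiction.

Unsatisfiable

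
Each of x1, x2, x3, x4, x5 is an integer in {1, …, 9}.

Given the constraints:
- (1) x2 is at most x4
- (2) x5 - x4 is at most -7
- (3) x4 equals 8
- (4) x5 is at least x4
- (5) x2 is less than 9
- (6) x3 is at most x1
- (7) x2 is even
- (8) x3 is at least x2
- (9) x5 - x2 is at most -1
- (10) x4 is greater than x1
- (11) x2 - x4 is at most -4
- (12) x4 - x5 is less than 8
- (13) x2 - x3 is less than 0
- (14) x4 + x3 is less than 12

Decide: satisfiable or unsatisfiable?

Constraints 4, 6, 9, 10, and 13 give x4 ≤ x5, x5 < x2, x2 < x3, x3 ≤ x1, x1 < x4. Chaining: x4 ≤ x5 < x2 < x3 ≤ x1 < x4, which forces x4 < x4 — impossible.

Unsatisfiable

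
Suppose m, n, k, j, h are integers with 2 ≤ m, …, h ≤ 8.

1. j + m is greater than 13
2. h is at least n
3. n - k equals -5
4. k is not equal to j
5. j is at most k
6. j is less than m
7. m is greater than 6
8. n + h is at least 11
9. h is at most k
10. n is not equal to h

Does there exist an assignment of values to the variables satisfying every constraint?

Satisfiable

Try m = 8, n = 3, k = 8, j = 7, h = 8.
Check constraint 1: j + m = 15; constraint 3: n - k = -5; constraint 8: n + h = 11. The remaining constraints are straightforward to verify.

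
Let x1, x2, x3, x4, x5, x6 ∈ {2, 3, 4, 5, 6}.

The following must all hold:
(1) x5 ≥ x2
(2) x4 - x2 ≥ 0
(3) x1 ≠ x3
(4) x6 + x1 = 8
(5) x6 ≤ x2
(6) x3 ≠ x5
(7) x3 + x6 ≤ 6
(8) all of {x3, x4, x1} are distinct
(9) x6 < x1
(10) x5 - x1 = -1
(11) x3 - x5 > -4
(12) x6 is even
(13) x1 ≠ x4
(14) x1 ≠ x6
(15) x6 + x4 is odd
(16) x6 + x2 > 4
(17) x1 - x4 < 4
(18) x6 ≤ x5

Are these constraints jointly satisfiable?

The assignment x1 = 6, x2 = 5, x3 = 2, x4 = 5, x5 = 5, x6 = 2 works:
  constraint 2 holds since x4 - x2 = 0.
  constraint 4 holds since x6 + x1 = 8.
The rest check out directly.

Satisfiable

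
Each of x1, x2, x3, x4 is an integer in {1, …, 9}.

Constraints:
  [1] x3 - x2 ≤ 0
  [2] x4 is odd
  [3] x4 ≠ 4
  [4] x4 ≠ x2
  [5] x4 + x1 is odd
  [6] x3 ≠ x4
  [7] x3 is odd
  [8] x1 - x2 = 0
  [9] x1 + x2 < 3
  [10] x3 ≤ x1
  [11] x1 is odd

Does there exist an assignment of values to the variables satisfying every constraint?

Unsatisfiable

Constraint 2 makes x4 odd and constraint 11 makes x1 odd, so x4 + x1 must be even. Constraint 5 says x4 + x1 is odd — contradiction.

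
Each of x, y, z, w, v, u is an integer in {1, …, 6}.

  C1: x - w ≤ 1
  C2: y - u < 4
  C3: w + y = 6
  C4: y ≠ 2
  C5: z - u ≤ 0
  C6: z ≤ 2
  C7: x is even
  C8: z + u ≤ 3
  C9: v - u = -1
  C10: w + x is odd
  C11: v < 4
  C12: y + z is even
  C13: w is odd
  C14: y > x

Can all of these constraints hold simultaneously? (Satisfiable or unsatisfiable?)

The assignment x = 2, y = 3, z = 1, w = 3, v = 1, u = 2 works:
  constraint 1 holds since x - w = -1.
  constraint 2 holds since y - u = 1.
The rest check out directly.

Satisfiable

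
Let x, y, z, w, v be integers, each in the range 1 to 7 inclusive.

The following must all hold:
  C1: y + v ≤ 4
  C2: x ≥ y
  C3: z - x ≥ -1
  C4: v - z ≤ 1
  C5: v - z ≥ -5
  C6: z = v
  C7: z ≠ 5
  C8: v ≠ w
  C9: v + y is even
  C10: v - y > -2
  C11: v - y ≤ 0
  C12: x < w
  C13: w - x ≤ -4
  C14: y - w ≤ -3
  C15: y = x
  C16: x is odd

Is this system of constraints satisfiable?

Constraints 3, 5, 11, 13, and 14 give v − z ≥ -5, z − x ≥ -1, x − w ≥ 4, w − y ≥ 3, y − v ≥ 0.
Adding all 5 inequalities: the left sides telescope to 0, and the right sides sum to (-5) + (-1) + 4 + 3 + 0 = 1. So 0 ≥ 1, which is false.

Unsatisfiable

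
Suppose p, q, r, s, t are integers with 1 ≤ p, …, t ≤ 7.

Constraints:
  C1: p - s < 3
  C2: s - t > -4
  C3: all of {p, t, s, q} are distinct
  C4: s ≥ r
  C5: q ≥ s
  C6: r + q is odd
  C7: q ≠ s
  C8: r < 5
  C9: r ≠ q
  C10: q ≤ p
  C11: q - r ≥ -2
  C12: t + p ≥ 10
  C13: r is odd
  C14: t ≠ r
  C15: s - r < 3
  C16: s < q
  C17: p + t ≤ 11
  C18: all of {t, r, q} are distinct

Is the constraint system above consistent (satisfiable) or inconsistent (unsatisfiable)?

Satisfiable

Try p = 5, q = 4, r = 3, s = 3, t = 6.
Check constraint 1: p - s = 2; constraint 2: s - t = -3. The remaining constraints are straightforward to verify.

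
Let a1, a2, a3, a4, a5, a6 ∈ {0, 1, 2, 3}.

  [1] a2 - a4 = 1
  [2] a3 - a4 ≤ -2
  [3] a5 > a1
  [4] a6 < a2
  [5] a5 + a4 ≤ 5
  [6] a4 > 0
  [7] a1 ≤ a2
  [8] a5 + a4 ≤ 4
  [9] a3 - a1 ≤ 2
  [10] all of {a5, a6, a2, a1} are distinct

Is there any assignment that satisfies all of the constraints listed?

The assignment a1 = 0, a2 = 3, a3 = 0, a4 = 2, a5 = 1, a6 = 2 works:
  constraint 1 holds since a2 - a4 = 1.
  constraint 2 holds since a3 - a4 = -2.
The rest check out directly.

Satisfiable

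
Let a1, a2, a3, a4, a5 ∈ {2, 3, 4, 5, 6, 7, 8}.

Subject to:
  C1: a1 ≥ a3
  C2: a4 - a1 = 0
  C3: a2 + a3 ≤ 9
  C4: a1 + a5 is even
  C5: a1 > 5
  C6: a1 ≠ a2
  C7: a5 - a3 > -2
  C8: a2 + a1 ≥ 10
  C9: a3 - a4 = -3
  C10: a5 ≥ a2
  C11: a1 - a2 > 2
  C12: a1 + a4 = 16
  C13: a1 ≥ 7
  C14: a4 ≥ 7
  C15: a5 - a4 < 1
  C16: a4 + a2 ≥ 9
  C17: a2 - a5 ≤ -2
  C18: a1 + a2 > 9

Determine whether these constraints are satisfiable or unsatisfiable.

Satisfiable

Setting (a1, a2, a3, a4, a5) = (8, 4, 5, 8, 6) satisfies everything: constraint 2: a4 - a1 = 0; constraint 3: a2 + a3 = 9; constraint 7: a5 - a3 = 1, and the others follow.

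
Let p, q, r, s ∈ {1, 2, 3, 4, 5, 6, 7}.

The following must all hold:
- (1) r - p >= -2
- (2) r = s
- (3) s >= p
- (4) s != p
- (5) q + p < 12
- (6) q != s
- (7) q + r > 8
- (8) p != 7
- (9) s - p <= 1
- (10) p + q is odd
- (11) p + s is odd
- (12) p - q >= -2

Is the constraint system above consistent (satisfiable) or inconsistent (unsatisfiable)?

Satisfiable

Try p = 5, q = 4, r = 6, s = 6.
Check constraint 1: r - p = 1; constraint 5: q + p = 9; constraint 7: q + r = 10. The remaining constraints are straightforward to verify.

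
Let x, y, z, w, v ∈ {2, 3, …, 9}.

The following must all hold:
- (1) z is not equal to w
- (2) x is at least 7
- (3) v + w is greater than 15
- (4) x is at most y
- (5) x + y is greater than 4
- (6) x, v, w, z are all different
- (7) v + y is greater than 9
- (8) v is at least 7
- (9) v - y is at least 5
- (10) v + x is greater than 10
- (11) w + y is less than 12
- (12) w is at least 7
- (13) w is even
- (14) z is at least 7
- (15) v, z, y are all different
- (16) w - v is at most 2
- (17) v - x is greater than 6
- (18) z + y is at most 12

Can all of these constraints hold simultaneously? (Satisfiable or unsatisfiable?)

Constraints 2, 8, 12, and 14 confine each of x, v, w, z to the 3 values {7, …, 9} (the domain already gives each ≤ 9).
Constraint 6 requires all 4 of them to be distinct, but only 3 values are available — impossible by the pigeonhole principle.

Unsatisfiable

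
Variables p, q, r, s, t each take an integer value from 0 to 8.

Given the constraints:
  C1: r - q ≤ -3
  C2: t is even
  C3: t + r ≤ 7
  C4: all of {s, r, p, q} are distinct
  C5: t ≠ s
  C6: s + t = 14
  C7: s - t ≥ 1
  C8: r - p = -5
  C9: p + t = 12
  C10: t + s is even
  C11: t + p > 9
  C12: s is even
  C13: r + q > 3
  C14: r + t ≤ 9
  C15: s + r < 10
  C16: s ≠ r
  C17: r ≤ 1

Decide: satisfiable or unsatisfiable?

Satisfiable

Try p = 6, q = 4, r = 1, s = 8, t = 6.
Check constraint 1: r - q = -3; constraint 3: t + r = 7; constraint 6: s + t = 14. The remaining constraints are straightforward to verify.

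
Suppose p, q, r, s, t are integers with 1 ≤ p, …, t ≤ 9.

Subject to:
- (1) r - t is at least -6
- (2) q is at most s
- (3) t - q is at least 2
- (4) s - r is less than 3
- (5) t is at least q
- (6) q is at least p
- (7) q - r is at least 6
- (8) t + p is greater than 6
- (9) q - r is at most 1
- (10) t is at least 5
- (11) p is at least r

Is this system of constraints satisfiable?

Constraints 1, 3, and 7 give t − q ≥ 2, q − r ≥ 6, r − t ≥ -6.
Adding all 3 inequalities: the left sides telescope to 0, and the right sides sum to 2 + 6 + (-6) = 2. So 0 ≥ 2, which is false.

Unsatisfiable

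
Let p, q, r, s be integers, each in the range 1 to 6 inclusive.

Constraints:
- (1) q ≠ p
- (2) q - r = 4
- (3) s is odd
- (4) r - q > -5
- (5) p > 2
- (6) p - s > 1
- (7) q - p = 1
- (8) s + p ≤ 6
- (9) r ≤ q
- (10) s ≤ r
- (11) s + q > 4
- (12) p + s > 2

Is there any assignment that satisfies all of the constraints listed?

Satisfiable

The assignment p = 4, q = 5, r = 1, s = 1 works:
  constraint 2 holds since q - r = 4.
  constraint 4 holds since r - q = -4.
  constraint 6 holds since p - s = 3.
The rest check out directly.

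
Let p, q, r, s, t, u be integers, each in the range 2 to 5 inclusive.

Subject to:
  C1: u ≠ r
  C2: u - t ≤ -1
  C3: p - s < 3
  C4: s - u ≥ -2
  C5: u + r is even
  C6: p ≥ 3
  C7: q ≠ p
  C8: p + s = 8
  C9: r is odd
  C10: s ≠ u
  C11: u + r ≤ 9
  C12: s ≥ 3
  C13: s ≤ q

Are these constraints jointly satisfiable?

Satisfiable

Setting (p, q, r, s, t, u) = (4, 5, 5, 4, 5, 3) satisfies everything: constraint 2: u - t = -2; constraint 3: p - s = 0; constraint 4: s - u = 1, and the others follow.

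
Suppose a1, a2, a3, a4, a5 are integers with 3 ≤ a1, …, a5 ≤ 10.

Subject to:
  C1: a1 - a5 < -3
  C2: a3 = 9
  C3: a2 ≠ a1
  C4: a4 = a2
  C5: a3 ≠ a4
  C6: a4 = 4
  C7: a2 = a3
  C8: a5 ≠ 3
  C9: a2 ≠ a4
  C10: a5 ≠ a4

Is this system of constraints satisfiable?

Unsatisfiable

Constraint 6 fixes a4 = 4 and constraint 2 fixes a3 = 9. Constraints 4 and 7 give a4 = a2 = a3, so a4 = a3. But 4 ≠ 9 — contradiction.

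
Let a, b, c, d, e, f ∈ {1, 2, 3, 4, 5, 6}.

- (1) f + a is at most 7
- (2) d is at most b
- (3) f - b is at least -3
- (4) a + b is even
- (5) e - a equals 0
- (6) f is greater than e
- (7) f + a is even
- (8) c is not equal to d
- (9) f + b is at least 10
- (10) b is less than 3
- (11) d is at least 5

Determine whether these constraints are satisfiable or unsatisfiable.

From constraints 2 and 11: b ≥ d and d ≥ 5, so b ≥ 5. From constraint 10: b ≤ 2. But 2 < 5, so no value of b works.

Unsatisfiable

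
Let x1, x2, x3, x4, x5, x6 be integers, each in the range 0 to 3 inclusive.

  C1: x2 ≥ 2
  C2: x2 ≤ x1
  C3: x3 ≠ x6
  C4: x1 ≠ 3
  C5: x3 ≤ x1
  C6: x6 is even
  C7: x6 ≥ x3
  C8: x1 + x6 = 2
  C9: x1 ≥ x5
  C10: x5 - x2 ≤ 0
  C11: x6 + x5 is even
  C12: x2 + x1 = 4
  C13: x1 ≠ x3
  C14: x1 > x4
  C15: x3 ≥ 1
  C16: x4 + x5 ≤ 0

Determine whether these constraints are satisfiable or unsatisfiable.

Unsatisfiable

From constraints 1 and 2: x1 ≥ x2 ≥ 2. From constraints 7 and 15: x6 ≥ x3 ≥ 1. Hence x1 + x6 ≥ 3. But constraint 8 requires x1 + x6 = 2, and 2 < 3. Contradiction.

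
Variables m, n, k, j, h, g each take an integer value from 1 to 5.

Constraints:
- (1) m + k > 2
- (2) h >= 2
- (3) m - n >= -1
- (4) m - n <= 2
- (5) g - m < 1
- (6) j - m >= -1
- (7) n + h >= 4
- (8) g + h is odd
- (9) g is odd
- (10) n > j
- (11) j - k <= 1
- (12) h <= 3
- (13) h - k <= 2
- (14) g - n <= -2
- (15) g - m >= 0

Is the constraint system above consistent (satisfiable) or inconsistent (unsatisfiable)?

Constraints 3, 14, and 15 give n − g ≥ 2, g − m ≥ 0, m − n ≥ -1.
Adding all 3 inequalities: the left sides telescope to 0, and the right sides sum to 2 + 0 + (-1) = 1. So 0 ≥ 1, which is false.

Unsatisfiable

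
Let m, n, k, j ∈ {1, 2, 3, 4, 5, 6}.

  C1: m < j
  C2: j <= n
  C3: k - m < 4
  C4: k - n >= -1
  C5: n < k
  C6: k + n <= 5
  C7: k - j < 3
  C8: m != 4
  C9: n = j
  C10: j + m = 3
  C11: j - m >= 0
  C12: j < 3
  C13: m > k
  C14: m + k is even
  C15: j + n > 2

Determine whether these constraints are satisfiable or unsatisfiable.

Constraints 2, 5, 11, and 13 give n < k, k < m, m ≤ j, j ≤ n. Chaining: n < k < m ≤ j ≤ n, which forces n < n — impossible.

Unsatisfiable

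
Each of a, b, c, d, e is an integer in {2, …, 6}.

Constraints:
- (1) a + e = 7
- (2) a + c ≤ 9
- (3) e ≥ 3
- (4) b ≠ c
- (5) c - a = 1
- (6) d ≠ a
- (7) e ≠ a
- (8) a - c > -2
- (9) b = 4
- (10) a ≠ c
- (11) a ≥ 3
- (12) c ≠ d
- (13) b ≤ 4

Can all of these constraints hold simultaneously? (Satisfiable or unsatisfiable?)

Satisfiable

Setting (a, b, c, d, e) = (4, 4, 5, 6, 3) satisfies everything: constraint 1: a + e = 7; constraint 2: a + c = 9, and the others follow.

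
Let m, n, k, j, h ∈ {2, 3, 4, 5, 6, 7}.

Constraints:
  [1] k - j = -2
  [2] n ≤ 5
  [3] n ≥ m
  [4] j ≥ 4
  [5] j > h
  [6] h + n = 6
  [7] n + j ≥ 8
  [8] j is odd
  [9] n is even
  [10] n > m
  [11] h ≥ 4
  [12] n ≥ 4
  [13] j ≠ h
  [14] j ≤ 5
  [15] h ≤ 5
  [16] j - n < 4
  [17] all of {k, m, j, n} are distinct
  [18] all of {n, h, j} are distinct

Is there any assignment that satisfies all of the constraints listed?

Unsatisfiable

Constraints 2, 4, 11, 12, 14, and 15 confine each of n, h, j to the 2 values {4, 5}.
Constraint 18 requires all 3 of them to be distinct, but only 2 values are available — impossible by the pigeonhole principle.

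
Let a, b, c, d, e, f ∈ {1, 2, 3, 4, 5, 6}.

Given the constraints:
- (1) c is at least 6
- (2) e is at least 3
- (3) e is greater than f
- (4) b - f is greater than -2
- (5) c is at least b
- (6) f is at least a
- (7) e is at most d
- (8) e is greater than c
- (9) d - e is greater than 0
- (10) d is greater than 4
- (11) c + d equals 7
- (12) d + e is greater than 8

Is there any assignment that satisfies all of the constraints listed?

From constraint 1: c ≥ 6. From constraints 2 and 7: d ≥ e ≥ 3. Hence c + d ≥ 9. But constraint 11 requires c + d = 7, and 7 < 9. Contradiction.

Unsatisfiable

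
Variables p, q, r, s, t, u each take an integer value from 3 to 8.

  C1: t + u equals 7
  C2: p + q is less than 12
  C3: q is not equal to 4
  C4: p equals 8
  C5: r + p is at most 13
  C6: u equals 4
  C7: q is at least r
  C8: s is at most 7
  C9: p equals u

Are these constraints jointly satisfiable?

Constraint 4 fixes p = 8 and constraint 6 fixes u = 4, but constraint 9 requires p = u. Since 8 ≠ 4, contradiction.

Unsatisfiable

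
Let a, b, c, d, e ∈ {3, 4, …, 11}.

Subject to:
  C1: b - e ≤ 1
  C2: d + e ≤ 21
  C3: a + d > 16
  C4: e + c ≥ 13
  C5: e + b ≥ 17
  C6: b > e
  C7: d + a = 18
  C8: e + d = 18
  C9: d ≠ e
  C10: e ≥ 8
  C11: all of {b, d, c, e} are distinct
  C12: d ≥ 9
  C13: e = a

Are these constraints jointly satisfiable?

Satisfiable

The assignment a = 8, b = 9, c = 7, d = 10, e = 8 works:
  constraint 1 holds since b - e = 1.
  constraint 2 holds since d + e = 18.
The rest check out directly.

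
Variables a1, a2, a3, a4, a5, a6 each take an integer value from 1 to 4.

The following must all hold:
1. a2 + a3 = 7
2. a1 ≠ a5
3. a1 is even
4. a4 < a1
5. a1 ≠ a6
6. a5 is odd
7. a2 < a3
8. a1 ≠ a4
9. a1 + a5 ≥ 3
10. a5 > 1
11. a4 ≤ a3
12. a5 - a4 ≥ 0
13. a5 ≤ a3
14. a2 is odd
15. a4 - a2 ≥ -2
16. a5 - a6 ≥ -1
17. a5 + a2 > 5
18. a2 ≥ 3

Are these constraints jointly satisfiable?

The assignment a1 = 2, a2 = 3, a3 = 4, a4 = 1, a5 = 3, a6 = 4 works:
  constraint 1 holds since a2 + a3 = 7.
  constraint 9 holds since a1 + a5 = 5.
The rest check out directly.

Satisfiable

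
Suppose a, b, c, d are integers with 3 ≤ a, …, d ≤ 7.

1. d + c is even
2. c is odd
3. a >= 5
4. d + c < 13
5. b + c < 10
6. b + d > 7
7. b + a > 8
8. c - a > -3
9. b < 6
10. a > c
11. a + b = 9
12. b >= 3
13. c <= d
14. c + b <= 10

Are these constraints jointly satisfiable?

Satisfiable

Setting (a, b, c, d) = (6, 3, 5, 7) satisfies everything: constraint 4: d + c = 12; constraint 5: b + c = 8, and the others follow.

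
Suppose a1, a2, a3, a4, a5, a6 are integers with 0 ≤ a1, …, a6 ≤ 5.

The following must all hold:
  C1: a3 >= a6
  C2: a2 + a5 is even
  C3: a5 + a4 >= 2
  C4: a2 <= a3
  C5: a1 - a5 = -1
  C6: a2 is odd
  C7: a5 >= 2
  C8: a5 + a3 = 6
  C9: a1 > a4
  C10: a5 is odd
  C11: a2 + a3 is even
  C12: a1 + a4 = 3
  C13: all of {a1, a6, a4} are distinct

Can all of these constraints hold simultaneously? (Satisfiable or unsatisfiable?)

Try a1 = 2, a2 = 3, a3 = 3, a4 = 1, a5 = 3, a6 = 3.
Check constraint 3: a5 + a4 = 4; constraint 5: a1 - a5 = -1; constraint 8: a5 + a3 = 6. The remaining constraints are straightforward to verify.

Satisfiable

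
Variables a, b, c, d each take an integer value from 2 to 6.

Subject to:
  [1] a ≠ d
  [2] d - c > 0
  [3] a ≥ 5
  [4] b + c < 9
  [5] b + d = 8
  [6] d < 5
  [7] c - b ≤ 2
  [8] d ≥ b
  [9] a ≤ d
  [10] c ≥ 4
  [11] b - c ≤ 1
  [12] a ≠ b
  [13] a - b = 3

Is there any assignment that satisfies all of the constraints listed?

Unsatisfiable

From constraints 3 and 9: d ≥ a and a ≥ 5, so d ≥ 5. From constraint 6: d ≤ 4. But 4 < 5, so no value of d works.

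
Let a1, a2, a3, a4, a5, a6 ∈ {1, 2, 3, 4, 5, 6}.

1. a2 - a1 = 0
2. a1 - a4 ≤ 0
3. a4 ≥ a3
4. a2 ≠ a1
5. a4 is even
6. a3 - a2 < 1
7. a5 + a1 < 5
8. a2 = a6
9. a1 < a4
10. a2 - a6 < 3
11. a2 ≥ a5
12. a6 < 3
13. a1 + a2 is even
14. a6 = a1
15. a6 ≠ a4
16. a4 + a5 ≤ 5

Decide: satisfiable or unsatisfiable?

From constraints 8 and 14, a2 = a6 = a1, so a2 = a1. But constraint 4 says a2 ≠ a1. Contradiction.

Unsatisfiable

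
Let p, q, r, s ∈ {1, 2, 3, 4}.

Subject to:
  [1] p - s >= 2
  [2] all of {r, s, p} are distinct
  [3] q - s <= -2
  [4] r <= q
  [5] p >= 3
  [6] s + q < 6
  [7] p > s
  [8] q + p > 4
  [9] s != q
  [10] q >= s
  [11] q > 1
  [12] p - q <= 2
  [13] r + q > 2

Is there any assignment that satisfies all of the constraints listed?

Unsatisfiable

Constraints 1, 3, and 12 give s − q ≥ 2, q − p ≥ -2, p − s ≥ 2.
Adding all 3 inequalities: the left sides telescope to 0, and the right sides sum to 2 + (-2) + 2 = 2. So 0 ≥ 2, which is false.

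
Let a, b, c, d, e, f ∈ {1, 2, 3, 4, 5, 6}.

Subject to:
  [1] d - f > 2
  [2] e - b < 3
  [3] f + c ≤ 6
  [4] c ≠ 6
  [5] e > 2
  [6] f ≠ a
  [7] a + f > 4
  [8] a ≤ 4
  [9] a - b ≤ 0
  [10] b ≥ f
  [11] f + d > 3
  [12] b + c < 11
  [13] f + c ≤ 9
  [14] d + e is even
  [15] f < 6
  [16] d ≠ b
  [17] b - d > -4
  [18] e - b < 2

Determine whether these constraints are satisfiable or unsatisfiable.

Satisfiable

Try a = 4, b = 4, c = 5, d = 5, e = 5, f = 1.
Check constraint 1: d - f = 4; constraint 2: e - b = 1. The remaining constraints are straightforward to verify.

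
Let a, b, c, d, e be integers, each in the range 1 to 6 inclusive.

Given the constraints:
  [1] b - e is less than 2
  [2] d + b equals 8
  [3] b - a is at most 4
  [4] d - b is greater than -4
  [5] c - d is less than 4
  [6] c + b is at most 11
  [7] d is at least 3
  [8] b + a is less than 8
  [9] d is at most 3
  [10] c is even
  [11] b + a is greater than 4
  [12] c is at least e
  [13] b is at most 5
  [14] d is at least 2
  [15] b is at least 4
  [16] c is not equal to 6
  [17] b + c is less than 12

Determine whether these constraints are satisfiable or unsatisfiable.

Satisfiable

One satisfying assignment is a = 2, b = 5, c = 4, d = 3, e = 4.
For the less obvious constraints — constraint 1: b - e = 1; constraint 2: d + b = 8 — and the others hold by inspection.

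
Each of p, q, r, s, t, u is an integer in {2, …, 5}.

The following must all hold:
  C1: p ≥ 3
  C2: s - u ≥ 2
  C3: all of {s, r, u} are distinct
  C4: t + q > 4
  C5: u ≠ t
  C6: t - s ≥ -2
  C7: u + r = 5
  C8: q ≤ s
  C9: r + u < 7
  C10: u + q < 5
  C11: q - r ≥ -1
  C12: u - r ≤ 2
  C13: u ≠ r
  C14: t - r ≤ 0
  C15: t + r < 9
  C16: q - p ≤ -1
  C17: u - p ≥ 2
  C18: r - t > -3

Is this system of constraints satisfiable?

Constraints 2, 6, 11, 14, 16, and 17 give t − s ≥ -2, s − u ≥ 2, u − p ≥ 2, p − q ≥ 1, q − r ≥ -1, r − t ≥ 0.
Adding all 6 inequalities: the left sides telescope to 0, and the right sides sum to (-2) + 2 + 2 + 1 + (-1) + 0 = 2. So 0 ≥ 2, which is false.

Unsatisfiable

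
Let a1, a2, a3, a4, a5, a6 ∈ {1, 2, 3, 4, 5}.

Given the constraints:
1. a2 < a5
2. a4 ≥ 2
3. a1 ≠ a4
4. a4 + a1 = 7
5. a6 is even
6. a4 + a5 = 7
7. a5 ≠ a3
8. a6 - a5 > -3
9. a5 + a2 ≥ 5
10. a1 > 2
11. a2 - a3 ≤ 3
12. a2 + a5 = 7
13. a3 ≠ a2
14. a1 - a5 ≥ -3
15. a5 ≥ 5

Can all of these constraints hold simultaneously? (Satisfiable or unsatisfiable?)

Try a1 = 5, a2 = 2, a3 = 1, a4 = 2, a5 = 5, a6 = 4.
Check constraint 4: a4 + a1 = 7; constraint 6: a4 + a5 = 7. The remaining constraints are straightforward to verify.

Satisfiable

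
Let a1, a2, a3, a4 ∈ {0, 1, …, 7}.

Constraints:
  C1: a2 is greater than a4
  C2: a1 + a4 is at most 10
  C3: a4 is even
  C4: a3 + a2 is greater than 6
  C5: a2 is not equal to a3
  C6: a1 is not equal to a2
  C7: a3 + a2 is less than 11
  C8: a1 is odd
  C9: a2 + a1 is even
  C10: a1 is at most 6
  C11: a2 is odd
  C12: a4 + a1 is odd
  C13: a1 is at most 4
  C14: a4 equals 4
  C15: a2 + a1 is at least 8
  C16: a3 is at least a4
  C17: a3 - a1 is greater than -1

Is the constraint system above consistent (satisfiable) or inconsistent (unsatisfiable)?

Satisfiable

Take a1 = 3, a2 = 5, a3 = 4, a4 = 4. Then constraint 2: a1 + a4 = 7; constraint 4: a3 + a2 = 9, and every other listed constraint is also met.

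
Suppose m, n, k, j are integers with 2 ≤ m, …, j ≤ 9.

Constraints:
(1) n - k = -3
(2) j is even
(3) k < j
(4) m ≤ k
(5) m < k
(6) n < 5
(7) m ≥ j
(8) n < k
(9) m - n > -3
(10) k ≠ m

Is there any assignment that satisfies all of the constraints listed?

Constraints 3, 4, and 7 give m ≤ k, k < j, j ≤ m. Chaining: m ≤ k < j ≤ m, which forces m < m — impossible.

Unsatisfiable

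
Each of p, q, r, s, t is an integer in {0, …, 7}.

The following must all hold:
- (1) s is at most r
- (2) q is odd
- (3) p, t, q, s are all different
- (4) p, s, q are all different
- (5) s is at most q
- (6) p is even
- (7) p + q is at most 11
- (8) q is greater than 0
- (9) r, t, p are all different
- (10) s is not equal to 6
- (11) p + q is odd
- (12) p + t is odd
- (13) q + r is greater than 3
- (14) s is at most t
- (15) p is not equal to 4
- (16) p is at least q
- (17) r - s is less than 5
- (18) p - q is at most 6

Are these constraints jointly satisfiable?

Satisfiable

Try p = 6, q = 3, r = 3, s = 0, t = 1.
Check constraint 7: p + q = 9; constraint 13: q + r = 6. The remaining constraints are straightforward to verify.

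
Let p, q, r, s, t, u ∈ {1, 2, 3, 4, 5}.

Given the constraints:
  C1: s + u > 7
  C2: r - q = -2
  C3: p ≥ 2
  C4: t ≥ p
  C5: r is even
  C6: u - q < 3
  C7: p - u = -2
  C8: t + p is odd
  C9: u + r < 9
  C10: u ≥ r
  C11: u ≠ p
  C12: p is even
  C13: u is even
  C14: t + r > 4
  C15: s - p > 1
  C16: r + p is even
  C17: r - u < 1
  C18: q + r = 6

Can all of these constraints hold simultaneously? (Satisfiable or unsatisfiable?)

Satisfiable

The assignment p = 2, q = 4, r = 2, s = 5, t = 5, u = 4 works:
  constraint 1 holds since s + u = 9.
  constraint 2 holds since r - q = -2.
The rest check out directly.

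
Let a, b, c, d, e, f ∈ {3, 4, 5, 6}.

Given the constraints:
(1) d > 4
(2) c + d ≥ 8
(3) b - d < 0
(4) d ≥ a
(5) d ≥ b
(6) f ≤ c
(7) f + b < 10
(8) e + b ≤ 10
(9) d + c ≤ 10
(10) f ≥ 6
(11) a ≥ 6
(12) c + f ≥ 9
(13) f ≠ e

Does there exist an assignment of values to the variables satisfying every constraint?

From constraints 4 and 11: d ≥ a ≥ 6. From constraints 6 and 10: c ≥ f ≥ 6. Hence d + c ≥ 12. But constraint 9 requires d + c ≤ 10, and 10 < 12. Contradiction.

Unsatisfiable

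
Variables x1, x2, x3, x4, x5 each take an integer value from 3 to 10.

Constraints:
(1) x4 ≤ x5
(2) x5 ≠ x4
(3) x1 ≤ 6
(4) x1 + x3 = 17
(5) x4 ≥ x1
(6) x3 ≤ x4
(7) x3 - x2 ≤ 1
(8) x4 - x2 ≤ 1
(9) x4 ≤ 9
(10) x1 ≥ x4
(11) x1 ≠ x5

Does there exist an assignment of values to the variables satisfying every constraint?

From constraint 3: x1 ≤ 6. From constraints 6 and 9: x3 ≤ x4 ≤ 9. Hence x1 + x3 ≤ 15. But constraint 4 requires x1 + x3 = 17, and 17 > 15. Contradiction.

Unsatisfiable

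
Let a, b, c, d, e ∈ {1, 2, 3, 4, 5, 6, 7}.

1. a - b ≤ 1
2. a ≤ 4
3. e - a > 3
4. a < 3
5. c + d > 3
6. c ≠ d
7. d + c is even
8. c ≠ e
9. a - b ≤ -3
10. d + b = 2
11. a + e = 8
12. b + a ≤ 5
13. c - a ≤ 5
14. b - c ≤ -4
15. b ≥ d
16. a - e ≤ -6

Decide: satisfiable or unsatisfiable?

Constraints 9, 13, and 14 give a − c ≥ -5, c − b ≥ 4, b − a ≥ 3.
Adding all 3 inequalities: the left sides telescope to 0, and the right sides sum to (-5) + 4 + 3 = 2. So 0 ≥ 2, which is false.

Unsatisfiable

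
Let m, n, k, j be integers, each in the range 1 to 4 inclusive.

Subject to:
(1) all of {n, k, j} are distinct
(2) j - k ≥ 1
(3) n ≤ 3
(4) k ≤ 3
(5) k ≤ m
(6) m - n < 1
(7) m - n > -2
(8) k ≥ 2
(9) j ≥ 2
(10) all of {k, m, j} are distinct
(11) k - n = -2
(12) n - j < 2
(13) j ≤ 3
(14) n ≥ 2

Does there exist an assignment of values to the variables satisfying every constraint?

Constraints 3, 4, 8, 9, 13, and 14 confine each of n, k, j to the 2 values {2, 3}.
Constraint 1 requires all 3 of them to be distinct, but only 2 values are available — impossible by the pigeonhole principle.

Unsatisfiable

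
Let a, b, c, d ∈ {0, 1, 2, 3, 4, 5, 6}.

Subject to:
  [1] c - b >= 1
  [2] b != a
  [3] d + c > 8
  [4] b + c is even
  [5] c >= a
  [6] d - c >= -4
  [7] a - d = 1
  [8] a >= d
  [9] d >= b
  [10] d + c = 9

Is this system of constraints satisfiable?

Setting (a, b, c, d) = (4, 2, 6, 3) satisfies everything: constraint 1: c - b = 4; constraint 3: d + c = 9; constraint 6: d - c = -3, and the others follow.

Satisfiable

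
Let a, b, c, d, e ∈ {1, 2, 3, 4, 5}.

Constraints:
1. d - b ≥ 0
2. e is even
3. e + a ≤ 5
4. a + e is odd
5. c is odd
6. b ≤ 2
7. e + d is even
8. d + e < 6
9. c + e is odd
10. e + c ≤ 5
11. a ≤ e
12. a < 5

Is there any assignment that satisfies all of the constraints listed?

Satisfiable

Take a = 1, b = 1, c = 1, d = 2, e = 2. Then constraint 1: d - b = 1; constraint 3: e + a = 3, and every other listed constraint is also met.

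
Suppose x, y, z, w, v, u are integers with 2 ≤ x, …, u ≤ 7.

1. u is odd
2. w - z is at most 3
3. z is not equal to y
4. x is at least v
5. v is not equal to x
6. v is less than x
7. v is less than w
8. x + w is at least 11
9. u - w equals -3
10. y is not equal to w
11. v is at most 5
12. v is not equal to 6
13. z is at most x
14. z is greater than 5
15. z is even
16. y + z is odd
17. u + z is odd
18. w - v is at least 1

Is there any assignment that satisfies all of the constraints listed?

The assignment x = 6, y = 3, z = 6, w = 6, v = 4, u = 3 works:
  constraint 2 holds since w - z = 0.
  constraint 8 holds since x + w = 12.
The rest check out directly.

Satisfiable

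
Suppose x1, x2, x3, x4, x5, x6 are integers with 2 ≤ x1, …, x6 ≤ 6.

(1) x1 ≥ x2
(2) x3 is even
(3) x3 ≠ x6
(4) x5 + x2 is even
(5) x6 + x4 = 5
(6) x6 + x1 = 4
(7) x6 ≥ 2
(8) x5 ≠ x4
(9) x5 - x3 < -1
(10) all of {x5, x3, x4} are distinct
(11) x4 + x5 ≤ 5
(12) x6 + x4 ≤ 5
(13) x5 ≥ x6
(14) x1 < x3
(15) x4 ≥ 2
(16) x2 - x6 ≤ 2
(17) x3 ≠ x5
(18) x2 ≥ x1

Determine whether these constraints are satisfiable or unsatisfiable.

The assignment x1 = 2, x2 = 2, x3 = 4, x4 = 3, x5 = 2, x6 = 2 works:
  constraint 5 holds since x6 + x4 = 5.
  constraint 6 holds since x6 + x1 = 4.
The rest check out directly.

Satisfiable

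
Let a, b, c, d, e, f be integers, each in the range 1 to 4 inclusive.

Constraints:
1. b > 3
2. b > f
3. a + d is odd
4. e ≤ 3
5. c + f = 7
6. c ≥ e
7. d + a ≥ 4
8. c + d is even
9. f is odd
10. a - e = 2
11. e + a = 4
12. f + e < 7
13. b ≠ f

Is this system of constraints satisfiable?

Setting (a, b, c, d, e, f) = (3, 4, 4, 4, 1, 3) satisfies everything: constraint 5: c + f = 7; constraint 7: d + a = 7, and the others follow.

Satisfiable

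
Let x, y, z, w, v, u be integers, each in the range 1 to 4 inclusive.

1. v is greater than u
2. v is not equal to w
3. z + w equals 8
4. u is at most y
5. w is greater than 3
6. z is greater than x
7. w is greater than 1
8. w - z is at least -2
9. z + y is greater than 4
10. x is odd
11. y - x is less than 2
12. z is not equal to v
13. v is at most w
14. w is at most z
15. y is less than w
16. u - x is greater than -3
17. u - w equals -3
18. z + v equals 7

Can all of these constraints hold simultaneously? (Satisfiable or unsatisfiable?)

The assignment x = 3, y = 3, z = 4, w = 4, v = 3, u = 1 works:
  constraint 3 holds since z + w = 8.
  constraint 8 holds since w - z = 0.
  constraint 9 holds since z + y = 7.
The rest check out directly.

Satisfiable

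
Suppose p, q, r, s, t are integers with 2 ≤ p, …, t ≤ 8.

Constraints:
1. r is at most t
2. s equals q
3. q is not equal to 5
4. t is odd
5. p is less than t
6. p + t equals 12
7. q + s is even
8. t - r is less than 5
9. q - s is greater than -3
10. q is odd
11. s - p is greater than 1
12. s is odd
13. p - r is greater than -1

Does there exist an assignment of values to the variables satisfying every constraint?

Setting (p, q, r, s, t) = (5, 7, 5, 7, 7) satisfies everything: constraint 6: p + t = 12; constraint 8: t - r = 2, and the others follow.

Satisfiable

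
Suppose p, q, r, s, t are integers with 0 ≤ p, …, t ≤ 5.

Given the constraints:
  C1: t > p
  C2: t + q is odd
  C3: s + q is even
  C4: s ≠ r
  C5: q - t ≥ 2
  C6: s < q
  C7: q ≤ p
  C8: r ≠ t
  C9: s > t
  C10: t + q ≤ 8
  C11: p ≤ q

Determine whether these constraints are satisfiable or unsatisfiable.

Constraints 1, 6, 7, and 9 give q ≤ p, p < t, t < s, s < q. Chaining: q ≤ p < t < s < q, which forces q < q — impossible.

Unsatisfiable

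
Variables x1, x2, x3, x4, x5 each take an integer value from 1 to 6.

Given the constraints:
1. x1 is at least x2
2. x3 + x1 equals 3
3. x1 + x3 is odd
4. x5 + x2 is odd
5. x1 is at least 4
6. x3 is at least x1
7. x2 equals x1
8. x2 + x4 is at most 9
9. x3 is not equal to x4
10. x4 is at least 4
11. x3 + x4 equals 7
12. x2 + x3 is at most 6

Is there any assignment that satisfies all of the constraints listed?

Unsatisfiable

From constraints 5 and 6: x3 ≥ x1 ≥ 4. From constraint 10: x4 ≥ 4. Hence x3 + x4 ≥ 8. But constraint 11 requires x3 + x4 = 7, and 7 < 8. Contradiction.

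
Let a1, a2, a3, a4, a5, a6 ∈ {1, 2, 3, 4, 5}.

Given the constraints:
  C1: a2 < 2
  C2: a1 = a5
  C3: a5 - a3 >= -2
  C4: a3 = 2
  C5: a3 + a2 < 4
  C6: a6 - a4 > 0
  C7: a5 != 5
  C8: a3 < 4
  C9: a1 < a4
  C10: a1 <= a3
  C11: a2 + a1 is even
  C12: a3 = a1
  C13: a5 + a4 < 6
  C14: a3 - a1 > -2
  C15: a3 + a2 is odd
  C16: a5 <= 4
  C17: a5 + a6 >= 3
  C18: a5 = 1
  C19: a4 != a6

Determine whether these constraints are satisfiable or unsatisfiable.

Constraint 4 fixes a3 = 2 and constraint 18 fixes a5 = 1. Constraints 2 and 12 give a3 = a1 = a5, so a3 = a5. But 2 ≠ 1 — contradiction.

Unsatisfiable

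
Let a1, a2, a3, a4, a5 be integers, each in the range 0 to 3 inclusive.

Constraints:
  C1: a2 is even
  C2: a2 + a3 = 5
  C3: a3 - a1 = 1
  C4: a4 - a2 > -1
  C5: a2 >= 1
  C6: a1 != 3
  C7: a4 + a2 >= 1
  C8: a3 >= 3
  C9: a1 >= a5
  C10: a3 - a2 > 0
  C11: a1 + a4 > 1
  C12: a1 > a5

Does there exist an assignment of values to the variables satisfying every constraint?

Try a1 = 2, a2 = 2, a3 = 3, a4 = 2, a5 = 1.
Check constraint 2: a2 + a3 = 5; constraint 3: a3 - a1 = 1; constraint 4: a4 - a2 = 0. The remaining constraints are straightforward to verify.

Satisfiable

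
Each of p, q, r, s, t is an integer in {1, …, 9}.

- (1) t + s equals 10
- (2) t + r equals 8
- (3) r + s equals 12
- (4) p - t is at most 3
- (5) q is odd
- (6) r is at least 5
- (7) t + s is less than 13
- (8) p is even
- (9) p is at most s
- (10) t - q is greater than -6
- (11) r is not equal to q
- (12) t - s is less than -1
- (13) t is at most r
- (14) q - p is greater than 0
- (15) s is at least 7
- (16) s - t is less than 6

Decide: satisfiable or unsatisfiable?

Take p = 4, q = 7, r = 5, s = 7, t = 3. Then constraint 1: t + s = 10; constraint 2: t + r = 8, and every other listed constraint is also met.

Satisfiable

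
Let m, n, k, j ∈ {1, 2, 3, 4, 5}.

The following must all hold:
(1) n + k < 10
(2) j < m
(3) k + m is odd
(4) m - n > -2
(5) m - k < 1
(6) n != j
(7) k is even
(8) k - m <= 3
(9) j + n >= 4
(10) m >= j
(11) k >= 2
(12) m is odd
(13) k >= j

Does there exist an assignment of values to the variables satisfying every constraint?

Try m = 3, n = 3, k = 4, j = 1.
Check constraint 1: n + k = 7; constraint 4: m - n = 0. The remaining constraints are straightforward to verify.

Satisfiable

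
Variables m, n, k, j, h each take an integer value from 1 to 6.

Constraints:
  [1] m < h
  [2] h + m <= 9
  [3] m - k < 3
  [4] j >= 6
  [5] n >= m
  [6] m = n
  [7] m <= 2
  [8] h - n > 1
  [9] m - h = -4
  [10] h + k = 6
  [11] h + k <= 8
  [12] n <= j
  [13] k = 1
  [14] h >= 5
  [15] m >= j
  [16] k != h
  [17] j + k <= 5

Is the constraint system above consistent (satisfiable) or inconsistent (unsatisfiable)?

From constraint 14: h ≥ 5. From constraints 4 and 15: m ≥ j ≥ 6. Hence h + m ≥ 11. But constraint 2 requires h + m ≤ 9, and 9 < 11. Contradiction.

Unsatisfiable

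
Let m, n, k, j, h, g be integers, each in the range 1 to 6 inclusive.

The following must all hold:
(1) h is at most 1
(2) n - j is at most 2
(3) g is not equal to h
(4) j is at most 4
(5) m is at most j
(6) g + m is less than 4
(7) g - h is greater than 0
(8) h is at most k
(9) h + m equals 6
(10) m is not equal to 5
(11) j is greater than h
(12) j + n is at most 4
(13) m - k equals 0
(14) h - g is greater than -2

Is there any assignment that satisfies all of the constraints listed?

From constraint 1: h ≤ 1. From constraints 4 and 5: m ≤ j ≤ 4. Hence h + m ≤ 5. But constraint 9 requires h + m = 6, and 6 > 5. Contradiction.

Unsatisfiable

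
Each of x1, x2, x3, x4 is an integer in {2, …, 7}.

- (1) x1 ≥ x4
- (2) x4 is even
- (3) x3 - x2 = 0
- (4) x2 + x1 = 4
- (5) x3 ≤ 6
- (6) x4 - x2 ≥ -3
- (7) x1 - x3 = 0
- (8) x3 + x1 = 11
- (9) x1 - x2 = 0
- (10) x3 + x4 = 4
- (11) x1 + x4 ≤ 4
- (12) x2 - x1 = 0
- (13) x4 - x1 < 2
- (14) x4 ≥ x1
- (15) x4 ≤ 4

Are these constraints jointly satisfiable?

Unsatisfiable

From constraint 5: x3 ≤ 6. From constraints 14 and 15: x1 ≤ x4 ≤ 4. Hence x3 + x1 ≤ 10. But constraint 8 requires x3 + x1 = 11, and 11 > 10. Contradiction.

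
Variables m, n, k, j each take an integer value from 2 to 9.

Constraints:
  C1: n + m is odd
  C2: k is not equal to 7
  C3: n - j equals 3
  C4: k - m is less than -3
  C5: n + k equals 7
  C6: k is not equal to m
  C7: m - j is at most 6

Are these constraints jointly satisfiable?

Satisfiable

Try m = 6, n = 5, k = 2, j = 2.
Check constraint 3: n - j = 3; constraint 4: k - m = -4; constraint 5: n + k = 7. The remaining constraints are straightforward to verify.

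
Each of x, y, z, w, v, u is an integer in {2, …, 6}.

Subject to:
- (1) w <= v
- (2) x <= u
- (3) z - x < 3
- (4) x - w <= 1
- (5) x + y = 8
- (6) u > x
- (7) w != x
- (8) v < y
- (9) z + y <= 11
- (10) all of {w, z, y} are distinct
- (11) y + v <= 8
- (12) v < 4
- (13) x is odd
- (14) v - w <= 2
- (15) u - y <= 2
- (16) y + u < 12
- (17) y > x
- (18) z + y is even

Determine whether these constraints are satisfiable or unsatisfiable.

Setting (x, y, z, w, v, u) = (3, 5, 3, 2, 3, 6) satisfies everything: constraint 3: z - x = 0; constraint 4: x - w = 1; constraint 5: x + y = 8, and the others follow.

Satisfiable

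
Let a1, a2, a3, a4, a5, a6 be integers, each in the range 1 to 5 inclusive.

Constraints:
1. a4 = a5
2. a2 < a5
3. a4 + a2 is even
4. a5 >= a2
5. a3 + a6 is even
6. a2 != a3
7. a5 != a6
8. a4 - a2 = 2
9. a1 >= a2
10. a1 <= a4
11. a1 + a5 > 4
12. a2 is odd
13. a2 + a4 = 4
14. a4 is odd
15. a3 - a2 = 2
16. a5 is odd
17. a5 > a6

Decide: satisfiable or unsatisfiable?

Satisfiable

Try a1 = 3, a2 = 1, a3 = 3, a4 = 3, a5 = 3, a6 = 1.
Check constraint 8: a4 - a2 = 2; constraint 11: a1 + a5 = 6. The remaining constraints are straightforward to verify.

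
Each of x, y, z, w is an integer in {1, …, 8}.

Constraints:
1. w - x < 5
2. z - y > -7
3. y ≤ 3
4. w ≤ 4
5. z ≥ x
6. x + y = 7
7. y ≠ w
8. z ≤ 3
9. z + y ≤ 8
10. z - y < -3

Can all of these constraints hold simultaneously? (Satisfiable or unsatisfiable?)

From constraints 5 and 8: x ≤ z ≤ 3. From constraint 3: y ≤ 3. Hence x + y ≤ 6. But constraint 6 requires x + y = 7, and 7 > 6. Contradiction.

Unsatisfiable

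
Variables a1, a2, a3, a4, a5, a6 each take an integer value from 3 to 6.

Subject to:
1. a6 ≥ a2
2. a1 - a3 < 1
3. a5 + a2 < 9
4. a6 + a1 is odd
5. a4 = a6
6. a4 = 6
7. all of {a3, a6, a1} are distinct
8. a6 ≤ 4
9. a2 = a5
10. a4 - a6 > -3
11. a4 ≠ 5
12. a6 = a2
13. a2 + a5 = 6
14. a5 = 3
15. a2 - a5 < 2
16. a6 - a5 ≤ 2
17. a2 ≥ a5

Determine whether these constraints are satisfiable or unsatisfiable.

Unsatisfiable

Constraint 6 fixes a4 = 6 and constraint 14 fixes a5 = 3. Constraints 5, 9, and 12 give a4 = a6 = a2 = a5, so a4 = a5. But 6 ≠ 3 — contradiction.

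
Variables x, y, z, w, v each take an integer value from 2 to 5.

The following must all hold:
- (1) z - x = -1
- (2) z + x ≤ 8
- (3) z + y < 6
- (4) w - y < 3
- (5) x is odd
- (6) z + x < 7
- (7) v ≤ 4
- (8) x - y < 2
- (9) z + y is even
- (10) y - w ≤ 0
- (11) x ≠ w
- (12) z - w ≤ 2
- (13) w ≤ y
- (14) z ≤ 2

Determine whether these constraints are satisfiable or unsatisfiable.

Satisfiable

The assignment x = 3, y = 2, z = 2, w = 2, v = 2 works:
  constraint 1 holds since z - x = -1.
  constraint 2 holds since z + x = 5.
  constraint 3 holds since z + y = 4.
The rest check out directly.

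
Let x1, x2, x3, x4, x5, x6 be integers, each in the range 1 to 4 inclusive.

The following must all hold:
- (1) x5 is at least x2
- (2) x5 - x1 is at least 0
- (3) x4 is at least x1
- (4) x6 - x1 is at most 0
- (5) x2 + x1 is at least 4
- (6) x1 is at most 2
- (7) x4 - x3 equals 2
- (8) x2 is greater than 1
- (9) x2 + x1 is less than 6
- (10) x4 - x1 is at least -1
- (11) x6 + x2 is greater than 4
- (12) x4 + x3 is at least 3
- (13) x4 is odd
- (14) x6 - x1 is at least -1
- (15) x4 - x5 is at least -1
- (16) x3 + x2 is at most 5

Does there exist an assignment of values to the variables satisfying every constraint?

The assignment x1 = 2, x2 = 3, x3 = 1, x4 = 3, x5 = 4, x6 = 2 works:
  constraint 2 holds since x5 - x1 = 2.
  constraint 4 holds since x6 - x1 = 0.
  constraint 5 holds since x2 + x1 = 5.
The rest check out directly.

Satisfiable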